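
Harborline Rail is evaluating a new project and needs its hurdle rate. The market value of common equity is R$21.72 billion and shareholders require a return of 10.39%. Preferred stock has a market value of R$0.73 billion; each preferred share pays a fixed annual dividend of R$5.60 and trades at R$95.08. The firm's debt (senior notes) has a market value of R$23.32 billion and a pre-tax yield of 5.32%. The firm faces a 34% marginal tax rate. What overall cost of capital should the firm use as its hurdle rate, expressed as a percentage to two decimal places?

6.81%

Cost of preferred: Rp = 5.6 / 95.08 = 5.8898%.
Total capital V = 21.72 + 0.73 + 23.32 = 45.77.
Equity: weight = 21.72/45.77 = 0.4745; cost = 10.39%.
Preferred: weight = 0.73/45.77 = 0.0159; cost = 5.8898%.
Senior notes: weight = 23.32/45.77 = 0.5095; after-tax cost = 5.32% × (1 − 34%) = 3.5112%.
WACC = 0.4745 × 10.3900% + 0.0159 × 5.8898% + 0.5095 × 3.5112% = 6.8134%.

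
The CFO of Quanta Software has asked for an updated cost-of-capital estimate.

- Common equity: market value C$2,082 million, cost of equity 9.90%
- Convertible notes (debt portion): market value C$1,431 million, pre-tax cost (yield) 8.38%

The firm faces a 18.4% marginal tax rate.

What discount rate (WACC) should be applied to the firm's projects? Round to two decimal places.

8.65%

Total capital V = 2082 + 1431 = 3513.
Equity: weight = 2082/3513 = 0.5927; cost = 9.9%.
Convertible notes (debt portion): weight = 1431/3513 = 0.4073; after-tax cost = 8.38% × (1 − 18.4%) = 6.8381%.
WACC = 0.5927 × 9.9000% + 0.4073 × 6.8381% = 8.6527%.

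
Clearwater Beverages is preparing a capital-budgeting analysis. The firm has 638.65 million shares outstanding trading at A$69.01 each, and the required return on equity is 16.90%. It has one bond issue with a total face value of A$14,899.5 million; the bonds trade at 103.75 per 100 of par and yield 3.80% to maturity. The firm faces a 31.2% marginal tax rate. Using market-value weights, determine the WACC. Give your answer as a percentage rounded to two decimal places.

Market value of equity E = 69.01 × 638.65m = 44073.2365m. Market value of debt D = 14899.5m × 103.75/100 = 15458.23125m.
Total capital V = 44073.2365 + 15458.23125 = 59531.46775.
Equity: weight = 44073.2365/59531.46775 = 0.7403; cost = 16.9%.
Bonds outstanding: weight = 15458.23125/59531.46775 = 0.2597; after-tax cost = 3.8% × (1 − 31.2%) = 2.6144%.
WACC = 0.7403 × 16.9000% + 0.2597 × 2.6144% = 13.1905%.

13.19%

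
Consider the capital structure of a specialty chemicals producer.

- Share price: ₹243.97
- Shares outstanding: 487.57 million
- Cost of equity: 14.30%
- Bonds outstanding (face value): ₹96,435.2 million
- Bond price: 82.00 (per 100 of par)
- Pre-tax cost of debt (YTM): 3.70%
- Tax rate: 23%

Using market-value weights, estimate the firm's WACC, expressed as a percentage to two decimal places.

Market value of equity E = 243.97 × 487.57m = 118952.4529m. Market value of debt D = 96435.2m × 82.0/100 = 79076.864m.
Total capital V = 118952.4529 + 79076.864 = 198029.3169.
Equity: weight = 118952.4529/198029.3169 = 0.6007; cost = 14.3%.
Bonds outstanding: weight = 79076.864/198029.3169 = 0.3993; after-tax cost = 3.7% × (1 − 23%) = 2.8490%.
WACC = 0.6007 × 14.3000% + 0.3993 × 2.8490% = 9.7274%.

9.73%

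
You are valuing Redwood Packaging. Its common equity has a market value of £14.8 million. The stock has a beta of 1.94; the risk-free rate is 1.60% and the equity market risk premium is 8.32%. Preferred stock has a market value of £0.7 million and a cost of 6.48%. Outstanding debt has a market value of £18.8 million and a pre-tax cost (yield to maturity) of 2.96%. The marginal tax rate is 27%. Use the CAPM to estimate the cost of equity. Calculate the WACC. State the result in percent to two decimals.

8.97%

Cost of equity via CAPM: Re = 1.6% + 1.94 × 8.32% = 17.7408%.
Total capital V = 14.8 + 0.7 + 18.8 = 34.3.
Equity: weight = 14.8/34.3 = 0.4315; cost = 17.7408%.
Preferred: weight = 0.7/34.3 = 0.0204; cost = 6.48%.
Debt: weight = 18.8/34.3 = 0.5481; after-tax cost = 2.96% × (1 − 27%) = 2.1608%.
WACC = 0.4315 × 17.7408% + 0.0204 × 6.4800% + 0.5481 × 2.1608% = 8.9715%.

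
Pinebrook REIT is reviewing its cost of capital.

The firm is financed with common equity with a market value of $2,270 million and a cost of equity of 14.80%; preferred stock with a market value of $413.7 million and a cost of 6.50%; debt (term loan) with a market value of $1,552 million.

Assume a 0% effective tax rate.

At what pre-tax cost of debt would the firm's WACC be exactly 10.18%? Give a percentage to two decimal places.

4.40%

Total capital V = 2270 + 413.7 + 1552 = 4235.7.
Equity weight = 2270/4235.7 = 0.5359.
Preferred weight = 413.7/4235.7 = 0.0977.
Term loan weight = 1552/4235.7 = 0.3664.
Equity contribution = 0.5359 × 14.8% = 7.9316%.
Preferred contribution = 0.0977 × 6.5% = 0.6349%.
Remaining for debt = 10.18% − 8.5665% = 1.6135%.
Rd × (1 − 0%) × 0.3664 = 1.6135%  ⇒  Rd = 4.4036%.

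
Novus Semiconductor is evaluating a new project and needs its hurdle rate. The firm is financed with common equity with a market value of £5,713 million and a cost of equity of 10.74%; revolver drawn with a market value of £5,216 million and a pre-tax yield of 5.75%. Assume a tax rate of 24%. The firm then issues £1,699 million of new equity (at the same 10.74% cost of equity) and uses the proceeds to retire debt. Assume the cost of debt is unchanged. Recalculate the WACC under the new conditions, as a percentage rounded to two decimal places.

8.69%

After the change:
Total capital V = 7412 + 3517 = 10929.
Equity: weight = 7412/10929 = 0.6782; cost = 10.74%.
Revolver drawn: weight = 3517/10929 = 0.3218; after-tax cost = 5.75% × (1 − 24%) = 4.3700%.
WACC = 0.6782 × 10.7400% + 0.3218 × 4.3700% = 8.6901%.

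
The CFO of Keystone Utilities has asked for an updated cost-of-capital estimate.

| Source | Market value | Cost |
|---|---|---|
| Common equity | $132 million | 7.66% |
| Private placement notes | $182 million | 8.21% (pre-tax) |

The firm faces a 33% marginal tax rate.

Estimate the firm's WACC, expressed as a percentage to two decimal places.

6.41%

Total capital V = 132 + 182 = 314.
Equity: weight = 132/314 = 0.4204; cost = 7.66%.
Private placement notes: weight = 182/314 = 0.5796; after-tax cost = 8.21% × (1 − 33%) = 5.5007%.
WACC = 0.4204 × 7.6600% + 0.5796 × 5.5007% = 6.4084%.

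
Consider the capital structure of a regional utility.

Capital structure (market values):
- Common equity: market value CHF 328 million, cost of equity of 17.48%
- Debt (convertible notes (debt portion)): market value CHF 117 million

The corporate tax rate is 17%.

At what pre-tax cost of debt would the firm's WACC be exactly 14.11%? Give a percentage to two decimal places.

5.62%

Total capital V = 328 + 117 = 445.
Equity weight = 328/445 = 0.7371.
Convertible notes (debt portion) weight = 117/445 = 0.2629.
Equity contribution = 0.7371 × 17.48% = 12.8841%.
Remaining for debt = 14.11% − 12.8841% = 1.2259%.
Rd × (1 − 17%) × 0.2629 = 1.2259%  ⇒  Rd = 5.6174%.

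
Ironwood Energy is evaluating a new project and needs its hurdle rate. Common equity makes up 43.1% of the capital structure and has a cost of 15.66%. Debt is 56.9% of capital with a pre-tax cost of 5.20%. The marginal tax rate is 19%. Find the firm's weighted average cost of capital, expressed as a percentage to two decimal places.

9.15%

After-tax cost of debt = 5.2% × (1 − 19%) = 4.2120%.
WACC = 0.431 × 15.6600% + 0.569 × 4.2120% = 9.1461%.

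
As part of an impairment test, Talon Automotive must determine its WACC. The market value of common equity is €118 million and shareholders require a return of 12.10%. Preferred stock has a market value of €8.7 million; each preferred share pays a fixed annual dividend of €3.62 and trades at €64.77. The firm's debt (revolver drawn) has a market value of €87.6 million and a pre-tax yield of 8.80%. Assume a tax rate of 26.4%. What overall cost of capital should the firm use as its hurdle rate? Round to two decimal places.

Cost of preferred: Rp = 3.62 / 64.77 = 5.5890%.
Total capital V = 118 + 8.7 + 87.6 = 214.3.
Equity: weight = 118/214.3 = 0.5506; cost = 12.1%.
Preferred: weight = 8.7/214.3 = 0.0406; cost = 5.589%.
Revolver drawn: weight = 87.6/214.3 = 0.4088; after-tax cost = 8.8% × (1 − 26.4%) = 6.4768%.
WACC = 0.5506 × 12.1000% + 0.0406 × 5.5890% + 0.4088 × 6.4768% = 9.5371%.

9.54%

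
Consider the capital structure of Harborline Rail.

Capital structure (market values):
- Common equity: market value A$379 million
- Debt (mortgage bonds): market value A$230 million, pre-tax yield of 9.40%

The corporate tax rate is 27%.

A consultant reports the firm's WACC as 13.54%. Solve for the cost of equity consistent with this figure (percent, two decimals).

17.59%

Total capital V = 379 + 230 = 609.
Equity weight = 379/609 = 0.6223.
Mortgage bonds weight = 230/609 = 0.3777.
Debt contribution = 0.3777 × 9.4% × (1 − 27%) = 2.5916%.
Required equity contribution = 13.54% − 2.5916% = 10.9484%.
Re = 10.9484% / 0.6223 = 17.5926%.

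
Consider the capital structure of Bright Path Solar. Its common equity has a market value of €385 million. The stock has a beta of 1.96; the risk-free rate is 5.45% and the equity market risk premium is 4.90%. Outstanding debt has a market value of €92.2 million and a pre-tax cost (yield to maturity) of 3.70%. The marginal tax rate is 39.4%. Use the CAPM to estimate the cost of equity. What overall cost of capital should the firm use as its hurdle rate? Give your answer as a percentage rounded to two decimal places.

12.58%

Cost of equity via CAPM: Re = 5.45% + 1.96 × 4.9% = 15.0540%.
Total capital V = 385 + 92.2 = 477.2.
Equity: weight = 385/477.2 = 0.8068; cost = 15.054%.
Debt: weight = 92.2/477.2 = 0.1932; after-tax cost = 3.7% × (1 − 39.4%) = 2.2422%.
WACC = 0.8068 × 15.0540% + 0.1932 × 2.2422% = 12.5786%.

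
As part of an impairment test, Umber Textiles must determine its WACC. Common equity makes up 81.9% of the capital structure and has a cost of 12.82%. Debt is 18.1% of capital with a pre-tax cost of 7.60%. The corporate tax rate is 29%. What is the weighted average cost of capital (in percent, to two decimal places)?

11.48%

After-tax cost of debt = 7.6% × (1 − 29%) = 5.3960%.
WACC = 0.819 × 12.8200% + 0.181 × 5.3960% = 11.4763%.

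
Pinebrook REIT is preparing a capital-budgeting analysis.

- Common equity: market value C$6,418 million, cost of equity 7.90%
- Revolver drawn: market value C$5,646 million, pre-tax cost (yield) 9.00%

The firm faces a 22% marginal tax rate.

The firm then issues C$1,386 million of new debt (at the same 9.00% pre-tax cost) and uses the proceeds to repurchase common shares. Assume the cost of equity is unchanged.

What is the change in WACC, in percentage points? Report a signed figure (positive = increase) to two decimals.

-0.10 pp

Current WACC:
Total capital V = 6418 + 5646 = 12064.
Equity: weight = 6418/12064 = 0.5320; cost = 7.9%.
Revolver drawn: weight = 5646/12064 = 0.4680; after-tax cost = 9% × (1 − 22%) = 7.0200%.
WACC = 0.5320 × 7.9000% + 0.4680 × 7.0200% = 7.4882%.
After the change:
Total capital V = 5032 + 7032 = 12064.
Equity: weight = 5032/12064 = 0.4171; cost = 7.9%.
Revolver drawn: weight = 7032/12064 = 0.5829; after-tax cost = 9% × (1 − 22%) = 7.0200%.
WACC = 0.4171 × 7.9000% + 0.5829 × 7.0200% = 7.3871%.
Change in WACC = 7.3871% − 7.4882% = -0.1011 pp.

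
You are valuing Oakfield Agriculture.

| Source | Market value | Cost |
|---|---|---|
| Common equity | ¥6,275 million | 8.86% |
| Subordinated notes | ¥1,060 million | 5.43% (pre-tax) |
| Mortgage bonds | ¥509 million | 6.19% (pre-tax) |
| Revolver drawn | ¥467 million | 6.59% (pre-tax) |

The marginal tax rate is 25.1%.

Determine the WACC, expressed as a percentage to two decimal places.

7.77%

Total capital V = 6275 + 1060 + 509 + 467 = 8311.
Equity: weight = 6275/8311 = 0.7550; cost = 8.86%.
Subordinated notes: weight = 1060/8311 = 0.1275; after-tax cost = 5.43% × (1 − 25.1%) = 4.0671%.
Mortgage bonds: weight = 509/8311 = 0.0612; after-tax cost = 6.19% × (1 − 25.1%) = 4.6363%.
Revolver drawn: weight = 467/8311 = 0.0562; after-tax cost = 6.59% × (1 − 25.1%) = 4.9359%.
WACC = 0.7550 × 8.8600% + 0.1275 × 4.0671% + 0.0612 × 4.6363% + 0.0562 × 4.9359% = 7.7695%.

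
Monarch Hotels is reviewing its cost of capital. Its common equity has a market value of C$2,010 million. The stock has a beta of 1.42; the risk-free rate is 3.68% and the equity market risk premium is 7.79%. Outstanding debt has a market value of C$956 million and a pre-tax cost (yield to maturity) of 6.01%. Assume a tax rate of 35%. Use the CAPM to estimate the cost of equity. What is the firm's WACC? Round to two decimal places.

Cost of equity via CAPM: Re = 3.68% + 1.42 × 7.79% = 14.7418%.
Total capital V = 2010 + 956 = 2966.
Equity: weight = 2010/2966 = 0.6777; cost = 14.7418%.
Debt: weight = 956/2966 = 0.3223; after-tax cost = 6.01% × (1 − 35%) = 3.9065%.
WACC = 0.6777 × 14.7418% + 0.3223 × 3.9065% = 11.2494%.

11.25%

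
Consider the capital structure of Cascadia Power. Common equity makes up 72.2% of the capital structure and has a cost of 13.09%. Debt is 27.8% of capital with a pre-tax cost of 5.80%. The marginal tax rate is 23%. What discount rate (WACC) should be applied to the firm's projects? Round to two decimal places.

After-tax cost of debt = 5.8% × (1 − 23%) = 4.4660%.
WACC = 0.722 × 13.0900% + 0.278 × 4.4660% = 10.6925%.

10.69%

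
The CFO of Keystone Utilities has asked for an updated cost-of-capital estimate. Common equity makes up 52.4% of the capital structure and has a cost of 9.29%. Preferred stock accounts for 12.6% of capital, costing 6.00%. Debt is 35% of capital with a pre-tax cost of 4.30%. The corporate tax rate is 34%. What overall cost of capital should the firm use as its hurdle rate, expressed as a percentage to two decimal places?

6.62%

After-tax cost of debt = 4.3% × (1 − 34%) = 2.8380%.
WACC = 0.524 × 9.2900% + 0.126 × 6.0000% + 0.350 × 2.8380% = 6.6173%.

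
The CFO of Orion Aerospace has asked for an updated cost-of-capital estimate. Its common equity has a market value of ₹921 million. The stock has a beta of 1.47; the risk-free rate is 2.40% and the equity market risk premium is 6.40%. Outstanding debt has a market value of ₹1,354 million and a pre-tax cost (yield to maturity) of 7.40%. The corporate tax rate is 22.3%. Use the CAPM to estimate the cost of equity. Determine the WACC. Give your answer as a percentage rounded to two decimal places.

Cost of equity via CAPM: Re = 2.4% + 1.47 × 6.4% = 11.8080%.
Total capital V = 921 + 1354 = 2275.
Equity: weight = 921/2275 = 0.4048; cost = 11.808%.
Debt: weight = 1354/2275 = 0.5952; after-tax cost = 7.4% × (1 − 22.3%) = 5.7498%.
WACC = 0.4048 × 11.8080% + 0.5952 × 5.7498% = 8.2024%.

8.20%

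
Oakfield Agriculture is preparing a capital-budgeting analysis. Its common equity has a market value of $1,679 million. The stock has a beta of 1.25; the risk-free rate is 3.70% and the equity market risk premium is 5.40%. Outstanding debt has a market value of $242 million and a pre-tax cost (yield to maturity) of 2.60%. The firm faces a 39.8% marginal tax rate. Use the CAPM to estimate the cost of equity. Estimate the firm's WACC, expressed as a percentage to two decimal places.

9.33%

Cost of equity via CAPM: Re = 3.7% + 1.25 × 5.4% = 10.4500%.
Total capital V = 1679 + 242 = 1921.
Equity: weight = 1679/1921 = 0.8740; cost = 10.45%.
Debt: weight = 242/1921 = 0.1260; after-tax cost = 2.6% × (1 − 39.8%) = 1.5652%.
WACC = 0.8740 × 10.4500% + 0.1260 × 1.5652% = 9.3307%.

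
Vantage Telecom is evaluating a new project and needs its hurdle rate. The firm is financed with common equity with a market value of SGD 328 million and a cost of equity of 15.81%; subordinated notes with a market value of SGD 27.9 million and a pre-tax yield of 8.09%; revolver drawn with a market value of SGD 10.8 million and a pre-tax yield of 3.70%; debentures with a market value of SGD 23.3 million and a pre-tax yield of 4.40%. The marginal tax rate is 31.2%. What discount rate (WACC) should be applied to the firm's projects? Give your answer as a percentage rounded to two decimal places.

13.95%

Total capital V = 328 + 27.9 + 10.8 + 23.3 = 390.
Equity: weight = 328/390 = 0.8410; cost = 15.81%.
Subordinated notes: weight = 27.9/390 = 0.0715; after-tax cost = 8.09% × (1 − 31.2%) = 5.5659%.
Revolver drawn: weight = 10.8/390 = 0.0277; after-tax cost = 3.7% × (1 − 31.2%) = 2.5456%.
Debentures: weight = 23.3/390 = 0.0597; after-tax cost = 4.4% × (1 − 31.2%) = 3.0272%.
WACC = 0.8410 × 15.8100% + 0.0715 × 5.5659% + 0.0277 × 2.5456% + 0.0597 × 3.0272% = 13.9461%.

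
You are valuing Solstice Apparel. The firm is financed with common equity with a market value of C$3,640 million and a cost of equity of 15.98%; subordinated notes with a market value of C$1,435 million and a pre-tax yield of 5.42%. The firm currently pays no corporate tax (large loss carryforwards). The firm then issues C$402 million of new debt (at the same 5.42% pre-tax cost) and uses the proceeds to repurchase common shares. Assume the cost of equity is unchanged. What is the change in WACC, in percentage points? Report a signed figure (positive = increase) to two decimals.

Current WACC:
Total capital V = 3640 + 1435 = 5075.
Equity: weight = 3640/5075 = 0.7172; cost = 15.98%.
Subordinated notes: weight = 1435/5075 = 0.2828; after-tax cost = 5.42% × (1 − 0%) = 5.4200%.
WACC = 0.7172 × 15.9800% + 0.2828 × 5.4200% = 12.9941%.
After the change:
Total capital V = 3238 + 1837 = 5075.
Equity: weight = 3238/5075 = 0.6380; cost = 15.98%.
Subordinated notes: weight = 1837/5075 = 0.3620; after-tax cost = 5.42% × (1 − 0%) = 5.4200%.
WACC = 0.6380 × 15.9800% + 0.3620 × 5.4200% = 12.1576%.
Change in WACC = 12.1576% − 12.9941% = -0.8365 pp.

-0.84 pp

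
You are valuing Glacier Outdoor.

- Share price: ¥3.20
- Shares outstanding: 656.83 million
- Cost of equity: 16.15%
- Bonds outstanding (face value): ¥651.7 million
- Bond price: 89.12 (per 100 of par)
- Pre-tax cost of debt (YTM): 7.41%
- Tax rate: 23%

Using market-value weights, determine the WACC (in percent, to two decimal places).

Market value of equity E = 3.2 × 656.83m = 2101.856m. Market value of debt D = 651.7m × 89.12/100 = 580.79504m.
Total capital V = 2101.856 + 580.79504 = 2682.65104.
Equity: weight = 2101.856/2682.65104 = 0.7835; cost = 16.15%.
Bonds outstanding: weight = 580.79504/2682.65104 = 0.2165; after-tax cost = 7.41% × (1 − 23%) = 5.7057%.
WACC = 0.7835 × 16.1500% + 0.2165 × 5.7057% = 13.8888%.

13.89%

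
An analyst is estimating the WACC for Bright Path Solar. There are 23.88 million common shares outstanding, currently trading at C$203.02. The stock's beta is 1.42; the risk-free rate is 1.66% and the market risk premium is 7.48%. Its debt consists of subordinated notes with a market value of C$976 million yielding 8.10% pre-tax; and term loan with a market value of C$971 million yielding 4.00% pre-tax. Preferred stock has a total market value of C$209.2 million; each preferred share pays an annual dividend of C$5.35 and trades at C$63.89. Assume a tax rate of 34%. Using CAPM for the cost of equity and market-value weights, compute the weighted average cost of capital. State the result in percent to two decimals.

9.86%

Cost of equity via CAPM: Re = 1.66% + 1.42 × 7.48% = 12.2816%.
Cost of preferred: Rp = 5.35 / 63.89 = 8.3738%.
Market value of equity E = 203.02 × 23.88m = 4848.1176m.
Total capital V = 4848.1176 + 209.2 + 976 + 971 = 7004.3176.
Equity: weight = 4848.1176/7004.3176 = 0.6922; cost = 12.2816%.
Preferred: weight = 209.2/7004.3176 = 0.0299; cost = 8.3738%.
Subordinated notes: weight = 976/7004.3176 = 0.1393; after-tax cost = 8.1% × (1 − 34%) = 5.3460%.
Term loan: weight = 971/7004.3176 = 0.1386; after-tax cost = 4% × (1 − 34%) = 2.6400%.
WACC = 0.6922 × 12.2816% + 0.0299 × 8.3738% + 0.1393 × 5.3460% + 0.1386 × 2.6400% = 9.8619%.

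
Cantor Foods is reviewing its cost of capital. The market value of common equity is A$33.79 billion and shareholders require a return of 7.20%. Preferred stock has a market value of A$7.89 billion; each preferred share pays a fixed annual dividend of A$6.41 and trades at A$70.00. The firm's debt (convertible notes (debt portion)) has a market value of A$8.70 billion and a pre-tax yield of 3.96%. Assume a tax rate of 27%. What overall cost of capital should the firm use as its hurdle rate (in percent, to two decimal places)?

Cost of preferred: Rp = 6.41 / 70.0 = 9.1571%.
Total capital V = 33.79 + 7.89 + 8.7 = 50.38.
Equity: weight = 33.79/50.38 = 0.6707; cost = 7.2%.
Preferred: weight = 7.89/50.38 = 0.1566; cost = 9.1571%.
Convertible notes (debt portion): weight = 8.7/50.38 = 0.1727; after-tax cost = 3.96% × (1 − 27%) = 2.8908%.
WACC = 0.6707 × 7.2000% + 0.1566 × 9.1571% + 0.1727 × 2.8908% = 6.7624%.

6.76%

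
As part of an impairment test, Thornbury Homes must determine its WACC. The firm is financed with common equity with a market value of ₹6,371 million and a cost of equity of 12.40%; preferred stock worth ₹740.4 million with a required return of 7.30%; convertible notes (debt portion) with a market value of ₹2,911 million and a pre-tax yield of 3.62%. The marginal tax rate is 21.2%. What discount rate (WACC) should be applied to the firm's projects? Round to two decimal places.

9.25%

Total capital V = 6371 + 740.4 + 2911 = 10022.4.
Equity: weight = 6371/10022.4 = 0.6357; cost = 12.4%.
Preferred: weight = 740.4/10022.4 = 0.0739; cost = 7.3%.
Convertible notes (debt portion): weight = 2911/10022.4 = 0.2904; after-tax cost = 3.62% × (1 − 21.2%) = 2.8526%.
WACC = 0.6357 × 12.4000% + 0.0739 × 7.3000% + 0.2904 × 2.8526% = 9.2502%.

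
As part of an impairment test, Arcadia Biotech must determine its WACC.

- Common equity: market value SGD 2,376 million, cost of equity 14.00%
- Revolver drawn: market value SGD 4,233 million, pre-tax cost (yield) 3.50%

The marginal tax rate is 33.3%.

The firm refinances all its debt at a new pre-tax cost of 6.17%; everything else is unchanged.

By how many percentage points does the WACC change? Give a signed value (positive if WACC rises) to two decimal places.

+1.14 pp

Current WACC:
Total capital V = 2376 + 4233 = 6609.
Equity: weight = 2376/6609 = 0.3595; cost = 14%.
Revolver drawn: weight = 4233/6609 = 0.6405; after-tax cost = 3.5% × (1 − 33.3%) = 2.3345%.
WACC = 0.3595 × 14.0000% + 0.6405 × 2.3345% = 6.5284%.
After the change:
Total capital V = 2376 + 4233 = 6609.
Equity: weight = 2376/6609 = 0.3595; cost = 14%.
Revolver drawn: weight = 4233/6609 = 0.6405; after-tax cost = 6.17% × (1 − 33.3%) = 4.1154%.
WACC = 0.3595 × 14.0000% + 0.6405 × 4.1154% = 7.6690%.
Change in WACC = 7.6690% − 6.5284% = 1.1406 pp.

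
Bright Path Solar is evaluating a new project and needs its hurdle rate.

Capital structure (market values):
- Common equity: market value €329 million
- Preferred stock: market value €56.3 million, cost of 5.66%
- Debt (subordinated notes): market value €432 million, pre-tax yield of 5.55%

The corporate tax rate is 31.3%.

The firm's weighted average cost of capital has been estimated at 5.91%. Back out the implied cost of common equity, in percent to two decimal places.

8.71%

Total capital V = 329 + 56.3 + 432 = 817.3.
Equity weight = 329/817.3 = 0.4025.
Preferred weight = 56.3/817.3 = 0.0689.
Subordinated notes weight = 432/817.3 = 0.5286.
Debt contribution = 0.5286 × 5.55% × (1 − 31.3%) = 2.0154%.
Preferred contribution = 0.0689 × 5.66% = 0.3899%.
Required equity contribution = 5.91% − 2.4052% = 3.5048%.
Re = 3.5048% / 0.4025 = 8.7065%.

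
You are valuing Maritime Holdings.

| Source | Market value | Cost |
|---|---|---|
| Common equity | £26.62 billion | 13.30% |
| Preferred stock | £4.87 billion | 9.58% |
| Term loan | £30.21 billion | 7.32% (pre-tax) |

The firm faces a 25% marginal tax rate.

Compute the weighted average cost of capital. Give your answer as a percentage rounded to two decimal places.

Total capital V = 26.62 + 4.87 + 30.21 = 61.7.
Equity: weight = 26.62/61.7 = 0.4314; cost = 13.3%.
Preferred: weight = 4.87/61.7 = 0.0789; cost = 9.58%.
Term loan: weight = 30.21/61.7 = 0.4896; after-tax cost = 7.32% × (1 − 25%) = 5.4900%.
WACC = 0.4314 × 13.3000% + 0.0789 × 9.5800% + 0.4896 × 5.4900% = 9.1824%.

9.18%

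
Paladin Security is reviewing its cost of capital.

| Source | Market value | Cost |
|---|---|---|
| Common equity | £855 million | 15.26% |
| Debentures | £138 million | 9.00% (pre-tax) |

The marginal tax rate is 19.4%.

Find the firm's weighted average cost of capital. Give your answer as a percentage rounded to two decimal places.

Total capital V = 855 + 138 = 993.
Equity: weight = 855/993 = 0.8610; cost = 15.26%.
Debentures: weight = 138/993 = 0.1390; after-tax cost = 9% × (1 − 19.4%) = 7.2540%.
WACC = 0.8610 × 15.2600% + 0.1390 × 7.2540% = 14.1474%.

14.15%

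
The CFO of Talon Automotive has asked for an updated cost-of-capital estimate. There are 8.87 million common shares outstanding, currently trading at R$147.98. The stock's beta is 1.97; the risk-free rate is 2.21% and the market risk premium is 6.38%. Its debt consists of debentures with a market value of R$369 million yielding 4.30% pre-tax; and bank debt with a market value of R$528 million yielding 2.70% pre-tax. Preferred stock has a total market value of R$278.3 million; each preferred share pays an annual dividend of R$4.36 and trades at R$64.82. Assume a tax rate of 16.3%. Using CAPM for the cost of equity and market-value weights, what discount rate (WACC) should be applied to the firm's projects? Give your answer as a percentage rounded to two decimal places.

Cost of equity via CAPM: Re = 2.21% + 1.97 × 6.38% = 14.7786%.
Cost of preferred: Rp = 4.36 / 64.82 = 6.7263%.
Market value of equity E = 147.98 × 8.87m = 1312.5826m.
Total capital V = 1312.5826 + 278.3 + 369 + 528 = 2487.8826.
Equity: weight = 1312.5826/2487.8826 = 0.5276; cost = 14.7786%.
Preferred: weight = 278.3/2487.8826 = 0.1119; cost = 6.7263%.
Debentures: weight = 369/2487.8826 = 0.1483; after-tax cost = 4.3% × (1 − 16.3%) = 3.5991%.
Bank debt: weight = 528/2487.8826 = 0.2122; after-tax cost = 2.7% × (1 − 16.3%) = 2.2599%.
WACC = 0.5276 × 14.7786% + 0.1119 × 6.7263% + 0.1483 × 3.5991% + 0.2122 × 2.2599% = 9.5629%.

9.56%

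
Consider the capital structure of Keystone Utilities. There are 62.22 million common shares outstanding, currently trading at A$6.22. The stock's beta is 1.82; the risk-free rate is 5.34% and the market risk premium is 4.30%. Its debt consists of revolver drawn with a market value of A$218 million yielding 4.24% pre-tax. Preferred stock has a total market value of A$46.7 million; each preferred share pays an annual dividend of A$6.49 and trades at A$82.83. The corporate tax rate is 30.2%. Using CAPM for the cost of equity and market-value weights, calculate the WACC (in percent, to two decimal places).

9.37%

Cost of equity via CAPM: Re = 5.34% + 1.82 × 4.3% = 13.1660%.
Cost of preferred: Rp = 6.49 / 82.83 = 7.8353%.
Market value of equity E = 6.22 × 62.22m = 387.0084m.
Total capital V = 387.0084 + 46.7 + 218 = 651.7084.
Equity: weight = 387.0084/651.7084 = 0.5938; cost = 13.166%.
Preferred: weight = 46.7/651.7084 = 0.0717; cost = 7.8353%.
Revolver drawn: weight = 218/651.7084 = 0.3345; after-tax cost = 4.24% × (1 − 30.2%) = 2.9595%.
WACC = 0.5938 × 13.1660% + 0.0717 × 7.8353% + 0.3345 × 2.9595% = 9.3699%.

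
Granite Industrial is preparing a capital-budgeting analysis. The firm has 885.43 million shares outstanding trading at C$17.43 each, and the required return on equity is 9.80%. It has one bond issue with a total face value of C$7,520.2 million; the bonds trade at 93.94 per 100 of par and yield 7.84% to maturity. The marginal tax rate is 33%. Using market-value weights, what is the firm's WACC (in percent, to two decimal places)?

Market value of equity E = 17.43 × 885.43m = 15433.0449m. Market value of debt D = 7520.2m × 93.94/100 = 7064.47588m.
Total capital V = 15433.0449 + 7064.47588 = 22497.52078.
Equity: weight = 15433.0449/22497.52078 = 0.6860; cost = 9.8%.
Bonds outstanding: weight = 7064.47588/22497.52078 = 0.3140; after-tax cost = 7.84% × (1 − 33%) = 5.2528%.
WACC = 0.6860 × 9.8000% + 0.3140 × 5.2528% = 8.3721%.

8.37%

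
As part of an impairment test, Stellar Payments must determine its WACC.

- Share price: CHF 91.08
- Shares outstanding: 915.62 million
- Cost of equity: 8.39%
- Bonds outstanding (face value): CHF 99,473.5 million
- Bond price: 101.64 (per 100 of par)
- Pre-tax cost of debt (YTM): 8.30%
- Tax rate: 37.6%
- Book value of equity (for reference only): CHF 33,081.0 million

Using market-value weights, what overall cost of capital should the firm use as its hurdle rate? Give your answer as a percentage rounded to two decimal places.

6.63%

Market value of equity E = 91.08 × 915.62m = 83394.6696m. Market value of debt D = 99473.5m × 101.64/100 = 101104.8654m.
Total capital V = 83394.6696 + 101104.8654 = 184499.535.
Equity: weight = 83394.6696/184499.535 = 0.4520; cost = 8.39%.
Bonds outstanding: weight = 101104.8654/184499.535 = 0.5480; after-tax cost = 8.3% × (1 − 37.6%) = 5.1792%.
WACC = 0.4520 × 8.3900% + 0.5480 × 5.1792% = 6.6305%.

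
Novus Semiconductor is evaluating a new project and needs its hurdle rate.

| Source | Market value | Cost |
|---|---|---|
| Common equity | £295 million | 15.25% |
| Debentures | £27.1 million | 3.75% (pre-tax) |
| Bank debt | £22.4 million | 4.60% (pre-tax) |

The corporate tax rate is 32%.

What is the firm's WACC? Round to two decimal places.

Total capital V = 295 + 27.1 + 22.4 = 344.5.
Equity: weight = 295/344.5 = 0.8563; cost = 15.25%.
Debentures: weight = 27.1/344.5 = 0.0787; after-tax cost = 3.75% × (1 − 32%) = 2.5500%.
Bank debt: weight = 22.4/344.5 = 0.0650; after-tax cost = 4.6% × (1 − 32%) = 3.1280%.
WACC = 0.8563 × 15.2500% + 0.0787 × 2.5500% + 0.0650 × 3.1280% = 13.4628%.

13.46%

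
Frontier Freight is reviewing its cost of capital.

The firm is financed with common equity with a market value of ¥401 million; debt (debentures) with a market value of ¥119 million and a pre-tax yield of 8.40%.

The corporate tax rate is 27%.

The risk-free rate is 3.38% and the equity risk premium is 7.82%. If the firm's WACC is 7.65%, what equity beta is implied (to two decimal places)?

0.60

Total capital V = 401 + 119 = 520.
Equity weight = 401/520 = 0.7712.
Debentures weight = 119/520 = 0.2288.
Debt contribution = 0.2288 × 8.4% × (1 − 27%) = 1.4033%.
Required equity contribution = 7.65% − 1.4033% = 6.2467%  ⇒  Re = 8.1005%.
CAPM: 8.1005% = 3.38% + β × 7.82%  ⇒  β = 0.6036.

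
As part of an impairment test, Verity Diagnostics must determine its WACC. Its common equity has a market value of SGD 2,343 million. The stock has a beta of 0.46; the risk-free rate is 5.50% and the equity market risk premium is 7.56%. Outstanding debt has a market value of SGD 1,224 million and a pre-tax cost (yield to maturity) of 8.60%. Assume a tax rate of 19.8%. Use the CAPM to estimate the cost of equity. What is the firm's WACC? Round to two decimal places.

8.26%

Cost of equity via CAPM: Re = 5.5% + 0.46 × 7.56% = 8.9776%.
Total capital V = 2343 + 1224 = 3567.
Equity: weight = 2343/3567 = 0.6569; cost = 8.9776%.
Debt: weight = 1224/3567 = 0.3431; after-tax cost = 8.6% × (1 − 19.8%) = 6.8972%.
WACC = 0.6569 × 8.9776% + 0.3431 × 6.8972% = 8.2637%.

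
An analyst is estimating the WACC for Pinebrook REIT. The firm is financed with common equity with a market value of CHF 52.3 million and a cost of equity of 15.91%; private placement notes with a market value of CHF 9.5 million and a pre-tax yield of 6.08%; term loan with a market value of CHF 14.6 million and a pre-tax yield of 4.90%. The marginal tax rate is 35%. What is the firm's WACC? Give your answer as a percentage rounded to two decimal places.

Total capital V = 52.3 + 9.5 + 14.6 = 76.4.
Equity: weight = 52.3/76.4 = 0.6846; cost = 15.91%.
Private placement notes: weight = 9.5/76.4 = 0.1243; after-tax cost = 6.08% × (1 − 35%) = 3.9520%.
Term loan: weight = 14.6/76.4 = 0.1911; after-tax cost = 4.9% × (1 − 35%) = 3.1850%.
WACC = 0.6846 × 15.9100% + 0.1243 × 3.9520% + 0.1911 × 3.1850% = 11.9913%.

11.99%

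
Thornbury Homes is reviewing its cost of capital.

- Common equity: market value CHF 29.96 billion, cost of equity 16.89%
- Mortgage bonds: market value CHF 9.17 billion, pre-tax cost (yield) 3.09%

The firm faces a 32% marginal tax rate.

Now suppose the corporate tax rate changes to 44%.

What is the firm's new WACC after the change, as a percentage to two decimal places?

13.34%

After the change:
Total capital V = 29.96 + 9.17 = 39.13.
Equity: weight = 29.96/39.13 = 0.7657; cost = 16.89%.
Mortgage bonds: weight = 9.17/39.13 = 0.2343; after-tax cost = 3.09% × (1 − 44%) = 1.7304%.
WACC = 0.7657 × 16.8900% + 0.2343 × 1.7304% = 13.3374%.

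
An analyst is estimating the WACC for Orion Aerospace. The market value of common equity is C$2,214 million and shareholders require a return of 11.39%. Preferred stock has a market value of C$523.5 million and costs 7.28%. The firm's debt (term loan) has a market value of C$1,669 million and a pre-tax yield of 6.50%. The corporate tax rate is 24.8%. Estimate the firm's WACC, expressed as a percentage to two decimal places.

Total capital V = 2214 + 523.5 + 1669 = 4406.5.
Equity: weight = 2214/4406.5 = 0.5024; cost = 11.39%.
Preferred: weight = 523.5/4406.5 = 0.1188; cost = 7.28%.
Term loan: weight = 1669/4406.5 = 0.3788; after-tax cost = 6.5% × (1 − 24.8%) = 4.8880%.
WACC = 0.5024 × 11.3900% + 0.1188 × 7.2800% + 0.3788 × 4.8880% = 8.4390%.

8.44%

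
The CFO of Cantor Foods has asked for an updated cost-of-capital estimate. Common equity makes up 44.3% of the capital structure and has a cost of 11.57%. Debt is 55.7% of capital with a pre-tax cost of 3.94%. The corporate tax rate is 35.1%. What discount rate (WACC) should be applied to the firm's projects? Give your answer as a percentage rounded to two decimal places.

6.55%

After-tax cost of debt = 3.94% × (1 − 35.1%) = 2.5571%.
WACC = 0.443 × 11.5700% + 0.557 × 2.5571% = 6.5498%.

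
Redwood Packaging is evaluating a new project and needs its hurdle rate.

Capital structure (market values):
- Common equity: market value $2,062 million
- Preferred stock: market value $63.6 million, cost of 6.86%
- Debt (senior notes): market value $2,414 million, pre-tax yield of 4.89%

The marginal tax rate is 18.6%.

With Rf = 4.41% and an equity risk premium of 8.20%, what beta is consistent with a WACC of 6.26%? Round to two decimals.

0.55

Total capital V = 2062 + 63.6 + 2414 = 4539.6.
Equity weight = 2062/4539.6 = 0.4542.
Preferred weight = 63.6/4539.6 = 0.0140.
Senior notes weight = 2414/4539.6 = 0.5318.
Debt contribution = 0.5318 × 4.89% × (1 − 18.6%) = 2.1167%.
Preferred contribution = 0.0140 × 6.86% = 0.0961%.
Required equity contribution = 6.26% − 2.2128% = 4.0472%  ⇒  Re = 8.9102%.
CAPM: 8.9102% = 4.41% + β × 8.2%  ⇒  β = 0.5488.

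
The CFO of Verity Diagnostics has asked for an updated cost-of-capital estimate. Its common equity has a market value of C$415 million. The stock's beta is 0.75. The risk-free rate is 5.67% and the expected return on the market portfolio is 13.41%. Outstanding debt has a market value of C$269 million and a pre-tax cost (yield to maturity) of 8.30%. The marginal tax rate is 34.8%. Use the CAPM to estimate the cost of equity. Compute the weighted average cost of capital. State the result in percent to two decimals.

Market risk premium = 13.41% − 5.67% = 7.74%.
Cost of equity via CAPM: Re = 5.67% + 0.75 × 7.74% = 11.4750%.
Total capital V = 415 + 269 = 684.
Equity: weight = 415/684 = 0.6067; cost = 11.475%.
Debt: weight = 269/684 = 0.3933; after-tax cost = 8.3% × (1 − 34.8%) = 5.4116%.
WACC = 0.6067 × 11.4750% + 0.3933 × 5.4116% = 9.0904%.

9.09%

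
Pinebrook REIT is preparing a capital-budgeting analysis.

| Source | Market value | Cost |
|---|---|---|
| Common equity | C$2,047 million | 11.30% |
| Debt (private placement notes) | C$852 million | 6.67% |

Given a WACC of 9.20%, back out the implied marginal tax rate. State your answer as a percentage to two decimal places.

Total capital V = 2047 + 852 = 2899.
Equity weight = 2047/2899 = 0.7061.
Private placement notes weight = 852/2899 = 0.2939.
Equity contribution = 0.7061 × 11.3% = 7.9790%.
Debt contribution must be 9.2% − 7.9790% = 1.2210%.
0.2939 × 6.67% × (1 − T) = 1.2210%  ⇒  (1 − T) = 0.6229.
T = 37.7125%.

37.71%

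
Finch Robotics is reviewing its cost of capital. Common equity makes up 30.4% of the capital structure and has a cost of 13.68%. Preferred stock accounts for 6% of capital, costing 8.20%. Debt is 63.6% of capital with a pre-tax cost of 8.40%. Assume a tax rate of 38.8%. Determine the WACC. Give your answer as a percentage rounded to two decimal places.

7.92%

After-tax cost of debt = 8.4% × (1 − 38.8%) = 5.1408%.
WACC = 0.304 × 13.6800% + 0.060 × 8.2000% + 0.636 × 5.1408% = 7.9203%.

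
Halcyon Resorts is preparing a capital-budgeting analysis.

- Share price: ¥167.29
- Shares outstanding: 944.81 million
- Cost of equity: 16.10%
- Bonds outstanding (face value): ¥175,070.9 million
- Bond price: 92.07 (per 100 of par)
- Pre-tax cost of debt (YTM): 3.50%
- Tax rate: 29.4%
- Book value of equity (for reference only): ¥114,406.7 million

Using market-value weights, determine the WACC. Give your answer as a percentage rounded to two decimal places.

Market value of equity E = 167.29 × 944.81m = 158057.2649m. Market value of debt D = 175070.9m × 92.07/100 = 161187.77763m.
Total capital V = 158057.2649 + 161187.77763 = 319245.04253.
Equity: weight = 158057.2649/319245.04253 = 0.4951; cost = 16.1%.
Bonds outstanding: weight = 161187.77763/319245.04253 = 0.5049; after-tax cost = 3.5% × (1 − 29.4%) = 2.4710%.
WACC = 0.4951 × 16.1000% + 0.5049 × 2.4710% = 9.2187%.

9.22%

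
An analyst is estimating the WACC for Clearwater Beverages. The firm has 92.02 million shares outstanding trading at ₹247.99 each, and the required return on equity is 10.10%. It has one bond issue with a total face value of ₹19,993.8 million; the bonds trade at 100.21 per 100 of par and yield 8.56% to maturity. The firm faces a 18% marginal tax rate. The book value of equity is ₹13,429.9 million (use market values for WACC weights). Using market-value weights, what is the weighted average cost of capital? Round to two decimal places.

Market value of equity E = 247.99 × 92.02m = 22820.0398m. Market value of debt D = 19993.8m × 100.21/100 = 20035.78698m.
Total capital V = 22820.0398 + 20035.78698 = 42855.82678.
Equity: weight = 22820.0398/42855.82678 = 0.5325; cost = 10.1%.
Bonds outstanding: weight = 20035.78698/42855.82678 = 0.4675; after-tax cost = 8.56% × (1 − 18%) = 7.0192%.
WACC = 0.5325 × 10.1000% + 0.4675 × 7.0192% = 8.6597%.

8.66%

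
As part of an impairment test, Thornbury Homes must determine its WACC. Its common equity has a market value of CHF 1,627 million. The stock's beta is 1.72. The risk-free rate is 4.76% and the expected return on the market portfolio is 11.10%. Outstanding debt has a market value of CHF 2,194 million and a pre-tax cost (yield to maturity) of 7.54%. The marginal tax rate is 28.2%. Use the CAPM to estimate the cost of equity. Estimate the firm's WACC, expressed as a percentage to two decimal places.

9.78%

Market risk premium = 11.1% − 4.76% = 6.34%.
Cost of equity via CAPM: Re = 4.76% + 1.72 × 6.34% = 15.6648%.
Total capital V = 1627 + 2194 = 3821.
Equity: weight = 1627/3821 = 0.4258; cost = 15.6648%.
Debt: weight = 2194/3821 = 0.5742; after-tax cost = 7.54% × (1 − 28.2%) = 5.4137%.
WACC = 0.4258 × 15.6648% + 0.5742 × 5.4137% = 9.7787%.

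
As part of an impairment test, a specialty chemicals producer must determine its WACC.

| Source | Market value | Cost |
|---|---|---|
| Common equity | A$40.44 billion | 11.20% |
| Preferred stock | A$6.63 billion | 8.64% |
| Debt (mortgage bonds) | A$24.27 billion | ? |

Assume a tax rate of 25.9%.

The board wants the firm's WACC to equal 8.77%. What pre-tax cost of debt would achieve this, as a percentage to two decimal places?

Total capital V = 40.44 + 6.63 + 24.27 = 71.34.
Equity weight = 40.44/71.34 = 0.5669.
Preferred weight = 6.63/71.34 = 0.0929.
Mortgage bonds weight = 24.27/71.34 = 0.3402.
Equity contribution = 0.5669 × 11.2% = 6.3489%.
Preferred contribution = 0.0929 × 8.64% = 0.8030%.
Remaining for debt = 8.77% − 7.1518% = 1.6182%.
Rd × (1 − 25.9%) × 0.3402 = 1.6182%  ⇒  Rd = 6.4190%.

6.42%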